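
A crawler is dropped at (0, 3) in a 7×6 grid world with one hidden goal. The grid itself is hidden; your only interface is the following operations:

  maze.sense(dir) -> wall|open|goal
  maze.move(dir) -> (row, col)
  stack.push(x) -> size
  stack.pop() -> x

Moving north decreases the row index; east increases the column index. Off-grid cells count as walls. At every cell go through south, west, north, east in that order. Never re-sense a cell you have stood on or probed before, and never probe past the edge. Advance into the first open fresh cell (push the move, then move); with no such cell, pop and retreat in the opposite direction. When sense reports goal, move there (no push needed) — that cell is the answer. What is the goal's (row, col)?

Step: sense[south]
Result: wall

Step: sense[west]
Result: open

Step: push[west]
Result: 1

Step: move[west]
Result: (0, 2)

Step: sense[south]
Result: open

Step: push[south]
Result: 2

Step: move[south]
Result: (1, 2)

Step: sense[south]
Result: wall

Step: sense[west]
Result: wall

Step: pop[]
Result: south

Step: move[north]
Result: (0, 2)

Step: sense[west]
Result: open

Step: push[west]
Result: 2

Step: move[west]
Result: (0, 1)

Step: sense[west]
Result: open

Step: push[west]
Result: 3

Step: move[west]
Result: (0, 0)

Step: sense[south]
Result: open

Step: push[south]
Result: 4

Step: move[south]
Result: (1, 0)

Step: sense[south]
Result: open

Step: push[south]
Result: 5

Step: move[south]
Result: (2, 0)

Step: sense[south]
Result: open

Step: push[south]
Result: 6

Step: move[south]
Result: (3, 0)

Step: sense[south]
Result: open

Step: push[south]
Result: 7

Step: move[south]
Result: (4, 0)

Step: sense[south]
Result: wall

Step: sense[east]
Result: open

Step: push[east]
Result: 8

Step: move[east]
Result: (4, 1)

Step: sense[south]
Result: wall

Step: sense[north]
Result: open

Step: push[north]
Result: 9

Step: move[north]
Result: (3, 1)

Step: sense[north]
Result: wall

Step: sense[east]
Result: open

Step: push[east]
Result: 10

Step: move[east]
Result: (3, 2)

Step: sense[south]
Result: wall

Step: sense[east]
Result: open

Step: push[east]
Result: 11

Step: move[east]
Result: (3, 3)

Step: sense[south]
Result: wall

Step: sense[north]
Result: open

Step: push[north]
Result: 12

Step: move[north]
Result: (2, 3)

Step: sense[east]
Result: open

Step: push[east]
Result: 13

Step: move[east]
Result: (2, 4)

Step: sense[south]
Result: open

Step: push[south]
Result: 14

Step: move[south]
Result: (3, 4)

Step: sense[south]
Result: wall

Step: sense[east]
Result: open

Step: push[east]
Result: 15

Step: move[east]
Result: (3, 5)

Step: sense[south]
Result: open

Step: push[south]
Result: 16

Step: move[south]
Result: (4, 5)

Step: sense[south]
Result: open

Step: push[south]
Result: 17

Step: move[south]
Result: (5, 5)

Step: sense[south]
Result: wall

Step: sense[west]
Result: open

Step: push[west]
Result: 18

Step: move[west]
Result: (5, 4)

Step: sense[south]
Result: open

Step: push[south]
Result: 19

Step: move[south]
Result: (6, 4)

Step: sense[west]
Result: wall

Step: pop[]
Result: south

Step: move[north]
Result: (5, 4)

Step: sense[west]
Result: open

Step: push[west]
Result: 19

Step: move[west]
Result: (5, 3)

Step: sense[west]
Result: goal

Step: move[west]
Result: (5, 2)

Answer: (5, 2)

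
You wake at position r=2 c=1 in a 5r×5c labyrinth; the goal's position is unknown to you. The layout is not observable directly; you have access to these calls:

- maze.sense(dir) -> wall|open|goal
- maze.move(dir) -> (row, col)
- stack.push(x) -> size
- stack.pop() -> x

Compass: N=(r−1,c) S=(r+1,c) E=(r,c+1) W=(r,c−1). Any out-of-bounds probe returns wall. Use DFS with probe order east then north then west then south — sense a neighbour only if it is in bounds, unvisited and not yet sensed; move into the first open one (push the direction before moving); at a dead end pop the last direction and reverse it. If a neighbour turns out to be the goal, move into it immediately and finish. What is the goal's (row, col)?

Do: maze.sense[east]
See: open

Do: stack.push[east]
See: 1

Do: maze.move[east]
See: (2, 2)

Do: maze.sense[east]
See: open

Do: stack.push[east]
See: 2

Do: maze.move[east]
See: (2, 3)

Do: maze.sense[east]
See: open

Do: stack.push[east]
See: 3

Do: maze.move[east]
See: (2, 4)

Do: maze.sense[north]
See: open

Do: stack.push[north]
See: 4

Do: maze.move[north]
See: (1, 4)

Do: maze.sense[north]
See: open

Do: stack.push[north]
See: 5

Do: maze.move[north]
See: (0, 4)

Do: maze.sense[west]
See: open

Do: stack.push[west]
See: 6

Do: maze.move[west]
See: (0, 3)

Do: maze.sense[west]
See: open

Do: stack.push[west]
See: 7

Do: maze.move[west]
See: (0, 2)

Do: maze.sense[west]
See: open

Do: stack.push[west]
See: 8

Do: maze.move[west]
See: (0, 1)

Do: maze.sense[west]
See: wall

Do: maze.sense[south]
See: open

Do: stack.push[south]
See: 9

Do: maze.move[south]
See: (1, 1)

Do: maze.sense[east]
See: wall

Do: maze.sense[west]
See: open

Do: stack.push[west]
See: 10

Do: maze.move[west]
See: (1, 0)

Do: maze.sense[south]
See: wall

Do: stack.pop[]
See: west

Do: maze.move[east]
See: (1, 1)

Do: stack.pop[]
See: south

Do: maze.move[north]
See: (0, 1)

Do: stack.pop[]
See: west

Do: maze.move[east]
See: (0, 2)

Do: stack.pop[]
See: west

Do: maze.move[east]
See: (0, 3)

Do: maze.sense[south]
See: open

Do: stack.push[south]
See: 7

Do: maze.move[south]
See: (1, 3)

Do: stack.pop[]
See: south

Do: maze.move[north]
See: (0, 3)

Do: stack.pop[]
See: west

Do: maze.move[east]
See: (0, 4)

Do: stack.pop[]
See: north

Do: maze.move[south]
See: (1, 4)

Do: stack.pop[]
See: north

Do: maze.move[south]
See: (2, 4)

Do: maze.sense[south]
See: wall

Do: stack.pop[]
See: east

Do: maze.move[west]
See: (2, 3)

Do: maze.sense[south]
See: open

Do: stack.push[south]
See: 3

Do: maze.move[south]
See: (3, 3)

Do: maze.sense[west]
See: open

Do: stack.push[west]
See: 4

Do: maze.move[west]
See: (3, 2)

Do: maze.sense[west]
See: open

Do: stack.push[west]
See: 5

Do: maze.move[west]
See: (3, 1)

Do: maze.sense[west]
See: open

Do: stack.push[west]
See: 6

Do: maze.move[west]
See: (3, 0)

Do: maze.sense[south]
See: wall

Do: stack.pop[]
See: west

Do: maze.move[east]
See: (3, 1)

Do: maze.sense[south]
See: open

Do: stack.push[south]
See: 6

Do: maze.move[south]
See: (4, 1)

Do: maze.sense[east]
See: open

Do: stack.push[east]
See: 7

Do: maze.move[east]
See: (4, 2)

Do: maze.sense[east]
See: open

Do: stack.push[east]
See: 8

Do: maze.move[east]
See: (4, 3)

Do: maze.sense[east]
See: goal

Do: maze.move[east]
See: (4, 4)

Answer: (4, 4)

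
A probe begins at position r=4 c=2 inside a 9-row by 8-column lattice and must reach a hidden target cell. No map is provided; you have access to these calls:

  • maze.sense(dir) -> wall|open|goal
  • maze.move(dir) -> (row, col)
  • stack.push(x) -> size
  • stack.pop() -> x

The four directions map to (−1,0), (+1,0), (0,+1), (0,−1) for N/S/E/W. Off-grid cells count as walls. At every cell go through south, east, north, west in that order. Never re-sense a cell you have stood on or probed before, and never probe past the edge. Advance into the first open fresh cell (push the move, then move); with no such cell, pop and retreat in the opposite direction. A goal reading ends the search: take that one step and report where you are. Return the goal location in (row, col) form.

Calling maze.sense passing south, and see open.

I run stack.push passing south, and get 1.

I try maze.move passing south, yielding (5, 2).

I invoke maze.sense passing south, yielding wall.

Next I call maze.sense passing east, which returns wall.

Calling maze.sense passing west, — result: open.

Using stack.push passing west, giving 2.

Using maze.move passing west, and observe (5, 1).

Then maze.sense passing south, → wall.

I try maze.sense passing north, : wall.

Using maze.sense passing west, → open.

I try stack.push passing west, and get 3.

I run maze.move passing west, yielding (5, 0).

I call maze.sense passing south, → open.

Using stack.push passing south, — result: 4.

Using maze.move passing south, and observe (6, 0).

Then maze.sense passing south, giving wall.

Using stack.pop(), giving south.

I use maze.move passing north, and get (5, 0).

Calling maze.sense passing north, → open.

Then stack.push passing north, and observe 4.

I run maze.move passing north, — result: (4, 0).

I invoke maze.sense passing north, which returns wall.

I run stack.pop(), giving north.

I try maze.move passing south, → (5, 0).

I invoke stack.pop(), and get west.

I try maze.move passing east, — result: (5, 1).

I use stack.pop(), — result: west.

Then maze.move passing east, which returns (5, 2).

Invoking stack.pop(), which returns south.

Next I call maze.move passing north, — result: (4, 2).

Calling maze.sense passing east, — result: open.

Then stack.push passing east, yielding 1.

Invoking maze.move passing east, → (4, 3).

I call maze.sense passing east, → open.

Using stack.push passing east, which returns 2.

I use maze.move passing east, — result: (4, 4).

Now I run maze.sense passing south, — result: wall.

Next I call maze.sense passing east, which returns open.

I call stack.push passing east, → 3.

Now I run maze.move passing east, and see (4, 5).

I invoke maze.sense passing south, : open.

Using stack.push passing south, → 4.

Then maze.move passing south, : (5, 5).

I invoke maze.sense passing south, which returns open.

Next I call stack.push passing south, giving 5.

Invoking maze.move passing south, : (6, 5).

Calling maze.sense passing south, → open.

I use stack.push passing south, yielding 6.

I try maze.move passing south, yielding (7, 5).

Using maze.sense passing south, — result: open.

Then stack.push passing south, and see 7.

Calling maze.move passing south, yielding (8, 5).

I call maze.sense passing east, and get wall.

I run maze.sense passing west, and observe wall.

Now I run stack.pop(), and see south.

I try maze.move passing north, yielding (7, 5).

I invoke maze.sense passing east, : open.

I use stack.push passing east, and get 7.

I run maze.move passing east, and get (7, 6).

Now I run maze.sense passing east, which returns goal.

I run maze.move passing east, → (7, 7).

Answer: (7, 7)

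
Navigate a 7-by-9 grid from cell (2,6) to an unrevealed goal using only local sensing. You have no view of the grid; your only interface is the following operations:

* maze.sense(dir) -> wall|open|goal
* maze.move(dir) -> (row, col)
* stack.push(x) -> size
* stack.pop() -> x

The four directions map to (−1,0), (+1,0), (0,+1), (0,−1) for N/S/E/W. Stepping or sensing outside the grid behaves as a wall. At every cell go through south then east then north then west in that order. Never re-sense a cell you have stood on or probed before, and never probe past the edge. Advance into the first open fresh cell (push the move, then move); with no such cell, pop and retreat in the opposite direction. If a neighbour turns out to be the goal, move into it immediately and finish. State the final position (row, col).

# 1. maze.sense(dir='south') == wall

# 2. maze.sense(dir='east') == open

# 3. stack.push(x='east') == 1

# 4. maze.move(dir='east') == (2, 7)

# 5. maze.sense(dir='south') == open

# 6. stack.push(x='south') == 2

# 7. maze.move(dir='south') == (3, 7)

# 8. maze.sense(dir='south') == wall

# 9. maze.sense(dir='east') == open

# 10. stack.push(x='east') == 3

# 11. maze.move(dir='east') == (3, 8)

# 12. maze.sense(dir='south') == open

# 13. stack.push(x='south') == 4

# 14. maze.move(dir='south') == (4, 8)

# 15. maze.sense(dir='south') == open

# 16. stack.push(x='south') == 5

# 17. maze.move(dir='south') == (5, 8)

# 18. maze.sense(dir='south') == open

# 19. stack.push(x='south') == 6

# 20. maze.move(dir='south') == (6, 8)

# 21. maze.sense(dir='west') == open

# 22. stack.push(x='west') == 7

# 23. maze.move(dir='west') == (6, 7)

# 24. maze.sense(dir='north') == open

# 25. stack.push(x='north') == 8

# 26. maze.move(dir='north') == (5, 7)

# 27. maze.sense(dir='west') == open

# 28. stack.push(x='west') == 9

# 29. maze.move(dir='west') == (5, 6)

# 30. maze.sense(dir='south') == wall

# 31. maze.sense(dir='north') == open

# 32. stack.push(x='north') == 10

# 33. maze.move(dir='north') == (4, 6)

# 34. maze.sense(dir='west') == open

# 35. stack.push(x='west') == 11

# 36. maze.move(dir='west') == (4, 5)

# 37. maze.sense(dir='south') == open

# 38. stack.push(x='south') == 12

# 39. maze.move(dir='south') == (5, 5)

# 40. maze.sense(dir='south') == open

# 41. stack.push(x='south') == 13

# 42. maze.move(dir='south') == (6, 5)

# 43. maze.sense(dir='west') == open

# 44. stack.push(x='west') == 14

# 45. maze.move(dir='west') == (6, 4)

# 46. maze.sense(dir='north') == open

# 47. stack.push(x='north') == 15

# 48. maze.move(dir='north') == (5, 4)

# 49. maze.sense(dir='north') == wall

# 50. maze.sense(dir='west') == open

# 51. stack.push(x='west') == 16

# 52. maze.move(dir='west') == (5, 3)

# 53. maze.sense(dir='south') == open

# 54. stack.push(x='south') == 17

# 55. maze.move(dir='south') == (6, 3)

# 56. maze.sense(dir='west') == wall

# 57. stack.pop() == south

# 58. maze.move(dir='north') == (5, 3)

# 59. maze.sense(dir='north') == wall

# 60. maze.sense(dir='west') == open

# 61. stack.push(x='west') == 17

# 62. maze.move(dir='west') == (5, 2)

# 63. maze.sense(dir='north') == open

# 64. stack.push(x='north') == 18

# 65. maze.move(dir='north') == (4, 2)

# 66. maze.sense(dir='north') == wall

# 67. maze.sense(dir='west') == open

# 68. stack.push(x='west') == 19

# 69. maze.move(dir='west') == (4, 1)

# 70. maze.sense(dir='south') == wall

# 71. maze.sense(dir='north') == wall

# 72. maze.sense(dir='west') == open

# 73. stack.push(x='west') == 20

# 74. maze.move(dir='west') == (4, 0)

# 75. maze.sense(dir='south') == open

# 76. stack.push(x='south') == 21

# 77. maze.move(dir='south') == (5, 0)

# 78. maze.sense(dir='south') == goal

# 79. maze.move(dir='south') == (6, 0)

Answer: (6, 0)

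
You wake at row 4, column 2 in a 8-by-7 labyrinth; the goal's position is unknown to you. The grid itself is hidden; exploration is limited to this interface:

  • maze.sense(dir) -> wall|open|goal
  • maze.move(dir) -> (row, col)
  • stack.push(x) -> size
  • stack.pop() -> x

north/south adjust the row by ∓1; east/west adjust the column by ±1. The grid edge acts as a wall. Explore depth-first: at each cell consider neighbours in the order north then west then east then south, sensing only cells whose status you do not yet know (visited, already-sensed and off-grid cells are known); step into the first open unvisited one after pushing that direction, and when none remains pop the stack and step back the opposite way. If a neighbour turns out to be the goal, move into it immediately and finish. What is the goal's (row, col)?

I try maze.sense with dir=north, giving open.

Then stack.push with x=north, → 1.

Next I call maze.move with dir=north, giving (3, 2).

Invoking maze.sense with dir=north, giving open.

I run stack.push with x=north, and see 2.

I call maze.move with dir=north, and see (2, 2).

Invoking maze.sense with dir=north, — result: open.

I try stack.push with x=north, which returns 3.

Calling maze.move with dir=north, → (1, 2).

Using maze.sense with dir=north, giving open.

I use stack.push with x=north, → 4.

Invoking maze.move with dir=north, and observe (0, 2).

Then maze.sense with dir=west, — result: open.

I use stack.push with x=west, → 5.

I run maze.move with dir=west, which returns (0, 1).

Calling maze.sense with dir=west, and see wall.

I call maze.sense with dir=south, : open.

Calling stack.push with x=south, which returns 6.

Calling maze.move with dir=south, and get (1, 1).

Now I run maze.sense with dir=west, — result: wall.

I invoke maze.sense with dir=south, and observe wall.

I invoke stack.pop(), → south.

Next I call maze.move with dir=north, and get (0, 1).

Calling stack.pop(), which returns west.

Calling maze.move with dir=east, giving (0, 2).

Now I run maze.sense with dir=east, and see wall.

Now I run stack.pop, giving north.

Next I call maze.move with dir=south, — result: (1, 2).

Invoking maze.sense with dir=east, yielding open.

Calling stack.push with x=east, : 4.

Now I run maze.move with dir=east, — result: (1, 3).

I invoke maze.sense with dir=east, — result: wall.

I run maze.sense with dir=south, and get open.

Calling stack.push with x=south, — result: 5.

Now I run maze.move with dir=south, and see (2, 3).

I try maze.sense with dir=east, → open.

Using stack.push with x=east, yielding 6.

I use maze.move with dir=east, and observe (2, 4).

Now I run maze.sense with dir=east, yielding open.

I run stack.push with x=east, giving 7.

I try maze.move with dir=east, — result: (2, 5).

I try maze.sense with dir=north, giving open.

I call stack.push with x=north, yielding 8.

I try maze.move with dir=north, — result: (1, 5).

Invoking maze.sense with dir=north, which returns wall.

Invoking maze.sense with dir=east, and see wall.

I call stack.pop(), : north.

Using maze.move with dir=south, and observe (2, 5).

I try maze.sense with dir=east, and observe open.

I try stack.push with x=east, and observe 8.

Next I call maze.move with dir=east, → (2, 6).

Invoking maze.sense with dir=south, and observe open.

Invoking stack.push with x=south, : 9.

I call maze.move with dir=south, and get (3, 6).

Calling maze.sense with dir=west, and see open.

Calling stack.push with x=west, and observe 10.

I call maze.move with dir=west, → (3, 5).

Invoking maze.sense with dir=west, and get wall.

I invoke maze.sense with dir=south, and get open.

Calling stack.push with x=south, and observe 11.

Next I call maze.move with dir=south, — result: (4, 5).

I call maze.sense with dir=west, yielding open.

I use stack.push with x=west, giving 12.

Then maze.move with dir=west, yielding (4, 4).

I invoke maze.sense with dir=west, and observe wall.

I run maze.sense with dir=south, and observe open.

Next I call stack.push with x=south, giving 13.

I run maze.move with dir=south, → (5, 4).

Then maze.sense with dir=west, and observe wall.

Invoking maze.sense with dir=east, : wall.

Calling maze.sense with dir=south, — result: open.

I call stack.push with x=south, : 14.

Calling maze.move with dir=south, giving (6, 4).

Invoking maze.sense with dir=west, → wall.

Next I call maze.sense with dir=east, giving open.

Invoking stack.push with x=east, yielding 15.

I try maze.move with dir=east, yielding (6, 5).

Invoking maze.sense with dir=east, which returns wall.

I call maze.sense with dir=south, and see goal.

Calling maze.move with dir=south, and get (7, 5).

Answer: (7, 5)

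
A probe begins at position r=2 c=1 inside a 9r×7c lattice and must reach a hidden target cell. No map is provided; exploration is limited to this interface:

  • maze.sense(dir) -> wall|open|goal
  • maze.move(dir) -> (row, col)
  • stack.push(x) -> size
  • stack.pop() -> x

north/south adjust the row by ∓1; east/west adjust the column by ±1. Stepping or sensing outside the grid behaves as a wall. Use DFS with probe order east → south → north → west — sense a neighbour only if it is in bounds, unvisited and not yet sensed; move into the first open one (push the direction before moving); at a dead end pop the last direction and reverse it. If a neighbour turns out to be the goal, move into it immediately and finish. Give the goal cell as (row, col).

;; maze.sense(dir→east) : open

;; stack.push(x→east) : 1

;; maze.move(dir→east) : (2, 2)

;; maze.sense(dir→east) : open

;; stack.push(x→east) : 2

;; maze.move(dir→east) : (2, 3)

;; maze.sense(dir→east) : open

;; stack.push(x→east) : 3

;; maze.move(dir→east) : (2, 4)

;; maze.sense(dir→east) : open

;; stack.push(x→east) : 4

;; maze.move(dir→east) : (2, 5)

;; maze.sense(dir→east) : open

;; stack.push(x→east) : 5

;; maze.move(dir→east) : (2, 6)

;; maze.sense(dir→south) : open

;; stack.push(x→south) : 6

;; maze.move(dir→south) : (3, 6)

;; maze.sense(dir→south) : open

;; stack.push(x→south) : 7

;; maze.move(dir→south) : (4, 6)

;; maze.sense(dir→south) : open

;; stack.push(x→south) : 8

;; maze.move(dir→south) : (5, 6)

;; maze.sense(dir→south) : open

;; stack.push(x→south) : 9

;; maze.move(dir→south) : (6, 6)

;; maze.sense(dir→south) : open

;; stack.push(x→south) : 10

;; maze.move(dir→south) : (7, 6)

;; maze.sense(dir→south) : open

;; stack.push(x→south) : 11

;; maze.move(dir→south) : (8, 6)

;; maze.sense(dir→west) : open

;; stack.push(x→west) : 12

;; maze.move(dir→west) : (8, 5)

;; maze.sense(dir→north) : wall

;; maze.sense(dir→west) : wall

;; stack.pop() : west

;; maze.move(dir→east) : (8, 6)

;; stack.pop() : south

;; maze.move(dir→north) : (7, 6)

;; stack.pop() : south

;; maze.move(dir→north) : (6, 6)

;; maze.sense(dir→west) : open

;; stack.push(x→west) : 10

;; maze.move(dir→west) : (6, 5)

;; maze.sense(dir→north) : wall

;; maze.sense(dir→west) : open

;; stack.push(x→west) : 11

;; maze.move(dir→west) : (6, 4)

;; maze.sense(dir→south) : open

;; stack.push(x→south) : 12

;; maze.move(dir→south) : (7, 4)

;; maze.sense(dir→west) : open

;; stack.push(x→west) : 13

;; maze.move(dir→west) : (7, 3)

;; maze.sense(dir→south) : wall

;; maze.sense(dir→north) : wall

;; maze.sense(dir→west) : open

;; stack.push(x→west) : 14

;; maze.move(dir→west) : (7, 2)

;; maze.sense(dir→south) : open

;; stack.push(x→south) : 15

;; maze.move(dir→south) : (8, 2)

;; maze.sense(dir→west) : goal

;; maze.move(dir→west) : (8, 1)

Answer: (8, 1)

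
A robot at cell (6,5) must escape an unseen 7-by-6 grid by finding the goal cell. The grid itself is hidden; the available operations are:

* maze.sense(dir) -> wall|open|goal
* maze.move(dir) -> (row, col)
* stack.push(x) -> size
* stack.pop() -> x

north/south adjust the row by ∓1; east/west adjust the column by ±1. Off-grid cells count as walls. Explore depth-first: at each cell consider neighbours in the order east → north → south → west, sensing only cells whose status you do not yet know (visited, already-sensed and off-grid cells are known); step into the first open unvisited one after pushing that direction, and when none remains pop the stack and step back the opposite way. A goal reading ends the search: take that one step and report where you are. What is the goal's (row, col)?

> sense dir='north'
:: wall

> sense dir='west'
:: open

> push x='west'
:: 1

> move dir='west'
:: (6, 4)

> sense dir='north'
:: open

> push x='north'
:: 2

> move dir='north'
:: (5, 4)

> sense dir='north'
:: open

> push x='north'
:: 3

> move dir='north'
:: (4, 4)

> sense dir='east'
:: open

> push x='east'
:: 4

> move dir='east'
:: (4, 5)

> sense dir='north'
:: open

> push x='north'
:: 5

> move dir='north'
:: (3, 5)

> sense dir='north'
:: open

> push x='north'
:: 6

> move dir='north'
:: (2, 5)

> sense dir='north'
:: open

> push x='north'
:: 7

> move dir='north'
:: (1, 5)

> sense dir='north'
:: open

> push x='north'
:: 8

> move dir='north'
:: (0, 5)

> sense dir='west'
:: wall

> pop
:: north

> move dir='south'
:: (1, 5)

> sense dir='west'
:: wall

> pop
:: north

> move dir='south'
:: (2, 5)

> sense dir='west'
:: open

> push x='west'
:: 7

> move dir='west'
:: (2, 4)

> sense dir='south'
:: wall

> sense dir='west'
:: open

> push x='west'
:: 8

> move dir='west'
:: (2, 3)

> sense dir='north'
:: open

> push x='north'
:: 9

> move dir='north'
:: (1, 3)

> sense dir='north'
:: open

> push x='north'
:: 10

> move dir='north'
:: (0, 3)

> sense dir='west'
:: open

> push x='west'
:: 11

> move dir='west'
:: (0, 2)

> sense dir='south'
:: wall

> sense dir='west'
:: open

> push x='west'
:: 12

> move dir='west'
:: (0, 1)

> sense dir='south'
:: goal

> move dir='south'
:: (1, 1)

Answer: (1, 1)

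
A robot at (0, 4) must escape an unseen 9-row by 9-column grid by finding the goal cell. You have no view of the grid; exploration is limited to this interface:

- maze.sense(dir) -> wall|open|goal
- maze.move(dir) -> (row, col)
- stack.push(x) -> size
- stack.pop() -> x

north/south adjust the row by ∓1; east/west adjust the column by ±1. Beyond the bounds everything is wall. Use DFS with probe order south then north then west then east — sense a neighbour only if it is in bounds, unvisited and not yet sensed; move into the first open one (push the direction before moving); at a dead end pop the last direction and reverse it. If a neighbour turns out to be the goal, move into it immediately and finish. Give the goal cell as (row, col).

I call maze.sense using dir=south, which returns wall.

Next I call maze.sense using dir=west, — result: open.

I run stack.push using x=west, and get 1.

I invoke maze.move using dir=west, yielding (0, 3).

Invoking maze.sense using dir=south, : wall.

I try maze.sense using dir=west, giving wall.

I invoke stack.pop(), — result: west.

Then maze.move using dir=east, — result: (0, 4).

I invoke maze.sense using dir=east, → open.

I call stack.push using x=east, — result: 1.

I run maze.move using dir=east, and observe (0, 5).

Then maze.sense using dir=south, : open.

Calling stack.push using x=south, → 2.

Invoking maze.move using dir=south, and see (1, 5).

Calling maze.sense using dir=south, giving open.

Next I call stack.push using x=south, giving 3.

I use maze.move using dir=south, — result: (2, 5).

I use maze.sense using dir=south, and observe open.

Using stack.push using x=south, and observe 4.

I try maze.move using dir=south, yielding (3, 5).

I invoke maze.sense using dir=south, and get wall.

I call maze.sense using dir=west, — result: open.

I use stack.push using x=west, — result: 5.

Using maze.move using dir=west, : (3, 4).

I use maze.sense using dir=south, — result: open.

I call stack.push using x=south, : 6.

Using maze.move using dir=south, giving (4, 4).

Now I run maze.sense using dir=south, and observe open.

I use stack.push using x=south, giving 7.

I call maze.move using dir=south, — result: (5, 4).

Then maze.sense using dir=south, which returns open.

I invoke stack.push using x=south, and observe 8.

I invoke maze.move using dir=south, giving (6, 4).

Invoking maze.sense using dir=south, and observe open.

I try stack.push using x=south, : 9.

Calling maze.move using dir=south, yielding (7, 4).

I run maze.sense using dir=south, : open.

Using stack.push using x=south, → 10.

Next I call maze.move using dir=south, and get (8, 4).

I run maze.sense using dir=west, — result: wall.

I run maze.sense using dir=east, yielding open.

I call stack.push using x=east, and see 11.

Using maze.move using dir=east, — result: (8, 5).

I use maze.sense using dir=north, and see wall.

Calling maze.sense using dir=east, and get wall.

Next I call stack.pop, giving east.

Then maze.move using dir=west, which returns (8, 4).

I call stack.pop(), and get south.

I try maze.move using dir=north, : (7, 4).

Calling maze.sense using dir=west, and see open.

Calling stack.push using x=west, : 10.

Invoking maze.move using dir=west, — result: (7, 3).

I try maze.sense using dir=north, : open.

I invoke stack.push using x=north, : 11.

Now I run maze.move using dir=north, and get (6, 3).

Calling maze.sense using dir=north, and get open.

Then stack.push using x=north, giving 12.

Using maze.move using dir=north, and get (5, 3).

Invoking maze.sense using dir=north, — result: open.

Now I run stack.push using x=north, yielding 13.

Using maze.move using dir=north, giving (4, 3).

Next I call maze.sense using dir=north, : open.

Next I call stack.push using x=north, — result: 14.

Now I run maze.move using dir=north, → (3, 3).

I call maze.sense using dir=north, giving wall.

Next I call maze.sense using dir=west, and observe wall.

I run stack.pop, and get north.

Next I call maze.move using dir=south, yielding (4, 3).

Then maze.sense using dir=west, and see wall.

Next I call stack.pop(), and get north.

Using maze.move using dir=south, giving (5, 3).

Using maze.sense using dir=west, and observe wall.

I call stack.pop(), : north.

I run maze.move using dir=south, which returns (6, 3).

Calling maze.sense using dir=west, : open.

Using stack.push using x=west, and observe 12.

I try maze.move using dir=west, which returns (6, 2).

Now I run maze.sense using dir=south, and see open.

Invoking stack.push using x=south, : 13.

Then maze.move using dir=south, and see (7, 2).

Invoking maze.sense using dir=south, → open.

Now I run stack.push using x=south, yielding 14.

Calling maze.move using dir=south, and observe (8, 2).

Then maze.sense using dir=west, : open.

Calling stack.push using x=west, yielding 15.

I call maze.move using dir=west, — result: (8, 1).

Calling maze.sense using dir=north, and see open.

Invoking stack.push using x=north, — result: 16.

Invoking maze.move using dir=north, yielding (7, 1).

Now I run maze.sense using dir=north, and see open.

Invoking stack.push using x=north, : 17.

I call maze.move using dir=north, : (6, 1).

Invoking maze.sense using dir=north, and see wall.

Invoking maze.sense using dir=west, — result: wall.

Now I run stack.pop(), and observe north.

Invoking maze.move using dir=south, and see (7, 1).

I try maze.sense using dir=west, yielding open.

I invoke stack.push using x=west, — result: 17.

Then maze.move using dir=west, which returns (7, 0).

I invoke maze.sense using dir=south, which returns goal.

Now I run maze.move using dir=south, giving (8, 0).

Answer: (8, 0)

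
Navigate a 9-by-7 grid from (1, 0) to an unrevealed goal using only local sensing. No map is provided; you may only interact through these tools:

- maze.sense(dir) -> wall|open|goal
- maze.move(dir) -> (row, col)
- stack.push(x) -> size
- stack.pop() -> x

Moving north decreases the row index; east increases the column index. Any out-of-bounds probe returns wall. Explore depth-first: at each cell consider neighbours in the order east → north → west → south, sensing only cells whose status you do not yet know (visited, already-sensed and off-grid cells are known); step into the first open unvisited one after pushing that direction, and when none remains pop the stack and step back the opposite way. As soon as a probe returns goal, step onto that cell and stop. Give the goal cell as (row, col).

[in] maze.sense dir='east'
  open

[in] stack.push x='east'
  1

[in] maze.move dir='east'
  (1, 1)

[in] maze.sense dir='east'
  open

[in] stack.push x='east'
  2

[in] maze.move dir='east'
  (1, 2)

[in] maze.sense dir='east'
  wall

[in] maze.sense dir='north'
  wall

[in] maze.sense dir='south'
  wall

[in] stack.pop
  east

[in] maze.move dir='west'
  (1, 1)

[in] maze.sense dir='north'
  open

[in] stack.push x='north'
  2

[in] maze.move dir='north'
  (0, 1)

[in] maze.sense dir='west'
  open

[in] stack.push x='west'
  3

[in] maze.move dir='west'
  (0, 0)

[in] stack.pop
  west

[in] maze.move dir='east'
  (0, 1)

[in] stack.pop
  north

[in] maze.move dir='south'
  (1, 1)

[in] maze.sense dir='south'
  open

[in] stack.push x='south'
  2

[in] maze.move dir='south'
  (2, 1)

[in] maze.sense dir='west'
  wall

[in] maze.sense dir='south'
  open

[in] stack.push x='south'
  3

[in] maze.move dir='south'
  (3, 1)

[in] maze.sense dir='east'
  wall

[in] maze.sense dir='west'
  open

[in] stack.push x='west'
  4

[in] maze.move dir='west'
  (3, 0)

[in] maze.sense dir='south'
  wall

[in] stack.pop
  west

[in] maze.move dir='east'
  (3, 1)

[in] maze.sense dir='south'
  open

[in] stack.push x='south'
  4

[in] maze.move dir='south'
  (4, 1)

[in] maze.sense dir='east'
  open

[in] stack.push x='east'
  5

[in] maze.move dir='east'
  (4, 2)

[in] maze.sense dir='east'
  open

[in] stack.push x='east'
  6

[in] maze.move dir='east'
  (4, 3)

[in] maze.sense dir='east'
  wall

[in] maze.sense dir='north'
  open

[in] stack.push x='north'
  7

[in] maze.move dir='north'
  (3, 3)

[in] maze.sense dir='east'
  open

[in] stack.push x='east'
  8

[in] maze.move dir='east'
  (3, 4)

[in] maze.sense dir='east'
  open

[in] stack.push x='east'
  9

[in] maze.move dir='east'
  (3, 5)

[in] maze.sense dir='east'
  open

[in] stack.push x='east'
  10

[in] maze.move dir='east'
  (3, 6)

[in] maze.sense dir='north'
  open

[in] stack.push x='north'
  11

[in] maze.move dir='north'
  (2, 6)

[in] maze.sense dir='north'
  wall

[in] maze.sense dir='west'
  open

[in] stack.push x='west'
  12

[in] maze.move dir='west'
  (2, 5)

[in] maze.sense dir='north'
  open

[in] stack.push x='north'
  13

[in] maze.move dir='north'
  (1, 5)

[in] maze.sense dir='north'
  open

[in] stack.push x='north'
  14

[in] maze.move dir='north'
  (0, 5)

[in] maze.sense dir='east'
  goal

[in] maze.move dir='east'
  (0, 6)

Answer: (0, 6)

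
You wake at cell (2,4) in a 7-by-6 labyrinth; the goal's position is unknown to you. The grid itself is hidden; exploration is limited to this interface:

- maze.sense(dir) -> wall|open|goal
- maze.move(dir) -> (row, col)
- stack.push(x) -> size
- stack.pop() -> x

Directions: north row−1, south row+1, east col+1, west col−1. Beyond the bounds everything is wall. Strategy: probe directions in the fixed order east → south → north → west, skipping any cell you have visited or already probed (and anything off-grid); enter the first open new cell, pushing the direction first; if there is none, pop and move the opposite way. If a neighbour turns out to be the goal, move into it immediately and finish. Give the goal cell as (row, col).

Action: maze.sense[east]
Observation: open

Action: stack.push[east]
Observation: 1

Action: maze.move[east]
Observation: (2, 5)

Action: maze.sense[south]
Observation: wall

Action: maze.sense[north]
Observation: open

Action: stack.push[north]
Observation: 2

Action: maze.move[north]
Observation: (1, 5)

Action: maze.sense[north]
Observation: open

Action: stack.push[north]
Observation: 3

Action: maze.move[north]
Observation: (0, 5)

Action: maze.sense[west]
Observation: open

Action: stack.push[west]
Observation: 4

Action: maze.move[west]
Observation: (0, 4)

Action: maze.sense[south]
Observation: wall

Action: maze.sense[west]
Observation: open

Action: stack.push[west]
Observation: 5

Action: maze.move[west]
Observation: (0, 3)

Action: maze.sense[south]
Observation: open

Action: stack.push[south]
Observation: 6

Action: maze.move[south]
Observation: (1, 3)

Action: maze.sense[south]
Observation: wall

Action: maze.sense[west]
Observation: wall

Action: stack.pop[]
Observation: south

Action: maze.move[north]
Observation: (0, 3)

Action: maze.sense[west]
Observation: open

Action: stack.push[west]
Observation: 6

Action: maze.move[west]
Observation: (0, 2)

Action: maze.sense[west]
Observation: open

Action: stack.push[west]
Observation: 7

Action: maze.move[west]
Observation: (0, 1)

Action: maze.sense[south]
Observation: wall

Action: maze.sense[west]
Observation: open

Action: stack.push[west]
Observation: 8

Action: maze.move[west]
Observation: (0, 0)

Action: maze.sense[south]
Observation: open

Action: stack.push[south]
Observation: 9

Action: maze.move[south]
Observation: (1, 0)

Action: maze.sense[south]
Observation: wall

Action: stack.pop[]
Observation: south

Action: maze.move[north]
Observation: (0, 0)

Action: stack.pop[]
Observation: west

Action: maze.move[east]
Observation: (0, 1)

Action: stack.pop[]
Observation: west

Action: maze.move[east]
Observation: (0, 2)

Action: stack.pop[]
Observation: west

Action: maze.move[east]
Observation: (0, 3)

Action: stack.pop[]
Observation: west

Action: maze.move[east]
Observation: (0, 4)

Action: stack.pop[]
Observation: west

Action: maze.move[east]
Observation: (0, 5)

Action: stack.pop[]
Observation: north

Action: maze.move[south]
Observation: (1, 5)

Action: stack.pop[]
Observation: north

Action: maze.move[south]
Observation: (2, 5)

Action: stack.pop[]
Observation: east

Action: maze.move[west]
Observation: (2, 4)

Action: maze.sense[south]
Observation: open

Action: stack.push[south]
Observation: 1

Action: maze.move[south]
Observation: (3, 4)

Action: maze.sense[south]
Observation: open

Action: stack.push[south]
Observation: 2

Action: maze.move[south]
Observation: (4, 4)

Action: maze.sense[east]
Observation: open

Action: stack.push[east]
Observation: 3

Action: maze.move[east]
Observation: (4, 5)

Action: maze.sense[south]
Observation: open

Action: stack.push[south]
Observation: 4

Action: maze.move[south]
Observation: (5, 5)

Action: maze.sense[south]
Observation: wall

Action: maze.sense[west]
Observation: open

Action: stack.push[west]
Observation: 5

Action: maze.move[west]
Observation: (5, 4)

Action: maze.sense[south]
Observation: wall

Action: maze.sense[west]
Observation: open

Action: stack.push[west]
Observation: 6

Action: maze.move[west]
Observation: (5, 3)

Action: maze.sense[south]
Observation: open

Action: stack.push[south]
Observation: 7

Action: maze.move[south]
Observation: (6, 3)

Action: maze.sense[west]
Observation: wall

Action: stack.pop[]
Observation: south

Action: maze.move[north]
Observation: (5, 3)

Action: maze.sense[north]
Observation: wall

Action: maze.sense[west]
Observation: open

Action: stack.push[west]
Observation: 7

Action: maze.move[west]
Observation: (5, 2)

Action: maze.sense[north]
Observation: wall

Action: maze.sense[west]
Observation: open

Action: stack.push[west]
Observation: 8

Action: maze.move[west]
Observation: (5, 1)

Action: maze.sense[south]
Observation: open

Action: stack.push[south]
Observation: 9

Action: maze.move[south]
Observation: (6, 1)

Action: maze.sense[west]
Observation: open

Action: stack.push[west]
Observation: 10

Action: maze.move[west]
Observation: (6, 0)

Action: maze.sense[north]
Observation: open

Action: stack.push[north]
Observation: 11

Action: maze.move[north]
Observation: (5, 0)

Action: maze.sense[north]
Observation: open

Action: stack.push[north]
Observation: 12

Action: maze.move[north]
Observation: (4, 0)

Action: maze.sense[east]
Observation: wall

Action: maze.sense[north]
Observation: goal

Action: maze.move[north]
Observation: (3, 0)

Answer: (3, 0)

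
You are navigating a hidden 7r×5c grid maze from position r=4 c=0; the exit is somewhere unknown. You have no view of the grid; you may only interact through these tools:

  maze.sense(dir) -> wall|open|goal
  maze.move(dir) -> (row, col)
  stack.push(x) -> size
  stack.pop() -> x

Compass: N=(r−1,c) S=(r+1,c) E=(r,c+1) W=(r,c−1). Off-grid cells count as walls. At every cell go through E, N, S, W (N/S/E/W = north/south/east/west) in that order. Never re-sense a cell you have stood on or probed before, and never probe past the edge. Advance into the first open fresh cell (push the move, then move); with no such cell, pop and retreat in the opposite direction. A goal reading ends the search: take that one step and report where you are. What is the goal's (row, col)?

% maze.sense dir→east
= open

% stack.push x→east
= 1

% maze.move dir→east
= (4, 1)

% maze.sense dir→east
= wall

% maze.sense dir→north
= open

% stack.push x→north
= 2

% maze.move dir→north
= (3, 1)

% maze.sense dir→east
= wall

% maze.sense dir→north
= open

% stack.push x→north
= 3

% maze.move dir→north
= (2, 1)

% maze.sense dir→east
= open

% stack.push x→east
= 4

% maze.move dir→east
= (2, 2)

% maze.sense dir→east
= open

% stack.push x→east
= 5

% maze.move dir→east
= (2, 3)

% maze.sense dir→east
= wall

% maze.sense dir→north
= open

% stack.push x→north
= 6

% maze.move dir→north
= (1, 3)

% maze.sense dir→east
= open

% stack.push x→east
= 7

% maze.move dir→east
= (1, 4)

% maze.sense dir→north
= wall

% stack.pop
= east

% maze.move dir→west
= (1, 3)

% maze.sense dir→north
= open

% stack.push x→north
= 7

% maze.move dir→north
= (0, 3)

% maze.sense dir→west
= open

% stack.push x→west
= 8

% maze.move dir→west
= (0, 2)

% maze.sense dir→south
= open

% stack.push x→south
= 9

% maze.move dir→south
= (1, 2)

% maze.sense dir→west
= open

% stack.push x→west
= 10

% maze.move dir→west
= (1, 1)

% maze.sense dir→north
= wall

% maze.sense dir→west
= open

% stack.push x→west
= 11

% maze.move dir→west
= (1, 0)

% maze.sense dir→north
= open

% stack.push x→north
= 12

% maze.move dir→north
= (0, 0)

% stack.pop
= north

% maze.move dir→south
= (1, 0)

% maze.sense dir→south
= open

% stack.push x→south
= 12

% maze.move dir→south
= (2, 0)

% maze.sense dir→south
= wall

% stack.pop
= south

% maze.move dir→north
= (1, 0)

% stack.pop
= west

% maze.move dir→east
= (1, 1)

% stack.pop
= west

% maze.move dir→east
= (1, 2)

% stack.pop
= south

% maze.move dir→north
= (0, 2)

% stack.pop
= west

% maze.move dir→east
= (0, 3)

% stack.pop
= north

% maze.move dir→south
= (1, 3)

% stack.pop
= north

% maze.move dir→south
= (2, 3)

% maze.sense dir→south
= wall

% stack.pop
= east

% maze.move dir→west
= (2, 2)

% stack.pop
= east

% maze.move dir→west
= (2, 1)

% stack.pop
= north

% maze.move dir→south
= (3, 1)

% stack.pop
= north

% maze.move dir→south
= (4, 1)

% maze.sense dir→south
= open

% stack.push x→south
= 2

% maze.move dir→south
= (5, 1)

% maze.sense dir→east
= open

% stack.push x→east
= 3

% maze.move dir→east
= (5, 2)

% maze.sense dir→east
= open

% stack.push x→east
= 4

% maze.move dir→east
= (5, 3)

% maze.sense dir→east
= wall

% maze.sense dir→north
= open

% stack.push x→north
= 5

% maze.move dir→north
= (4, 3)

% maze.sense dir→east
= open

% stack.push x→east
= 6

% maze.move dir→east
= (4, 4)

% maze.sense dir→north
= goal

% maze.move dir→north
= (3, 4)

Answer: (3, 4)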